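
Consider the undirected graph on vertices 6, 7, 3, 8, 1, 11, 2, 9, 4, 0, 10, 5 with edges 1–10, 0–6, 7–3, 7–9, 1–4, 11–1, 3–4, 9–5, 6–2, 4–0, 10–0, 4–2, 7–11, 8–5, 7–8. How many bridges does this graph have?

The edges on the cycle 7-9-5-8-7 are not bridges since each lies on that cycle.
Every edge lies on some cycle, so there are no bridges.

0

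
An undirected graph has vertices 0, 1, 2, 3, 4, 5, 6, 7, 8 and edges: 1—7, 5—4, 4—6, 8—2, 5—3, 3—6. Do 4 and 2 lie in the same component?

The component containing 4 is {3, 4, 5, 6}, and 2 is not in it.

No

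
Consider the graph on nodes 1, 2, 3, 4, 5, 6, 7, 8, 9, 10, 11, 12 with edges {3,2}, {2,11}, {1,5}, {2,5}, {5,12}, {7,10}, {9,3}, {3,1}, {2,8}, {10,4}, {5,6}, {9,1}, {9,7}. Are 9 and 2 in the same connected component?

Yes

From 9 we can reach 1, 2, 3, 4, 5, 6, 7, 8, 9, 10, 11, 12, which includes 2.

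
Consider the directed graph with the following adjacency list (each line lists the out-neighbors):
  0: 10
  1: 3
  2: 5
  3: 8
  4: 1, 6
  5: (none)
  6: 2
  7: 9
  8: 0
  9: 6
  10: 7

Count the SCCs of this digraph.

11

{0} is an SCC by itself.
{8} is an SCC by itself.
{10} is an SCC by itself.
{3} is an SCC by itself.
{1} is an SCC by itself.
(and 6 more singleton SCCs)
That gives 11 strongly connected components.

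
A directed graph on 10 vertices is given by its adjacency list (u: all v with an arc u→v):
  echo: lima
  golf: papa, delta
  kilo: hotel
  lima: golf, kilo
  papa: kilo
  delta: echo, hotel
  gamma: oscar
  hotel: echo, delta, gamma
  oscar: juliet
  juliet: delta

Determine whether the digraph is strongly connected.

Yes

From hotel we can reach every vertex (echo, golf, kilo, lima, papa, delta, gamma, hotel, oscar, juliet), and every vertex can reach hotel (echo, golf, kilo, lima, papa, delta, gamma, hotel, oscar, juliet). So the whole graph is one strongly connected component.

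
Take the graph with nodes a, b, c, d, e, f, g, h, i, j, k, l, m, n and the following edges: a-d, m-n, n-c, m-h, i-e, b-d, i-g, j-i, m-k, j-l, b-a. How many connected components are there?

4

f is isolated — a component by itself.
Starting from a we can reach a, b, d. That is one component of size 3.
Starting from c we can reach c, h, k, m, n. That is one component of size 5.
Starting from e we can reach e, g, i, j, l. That is one component of size 5.
Total: 4 components.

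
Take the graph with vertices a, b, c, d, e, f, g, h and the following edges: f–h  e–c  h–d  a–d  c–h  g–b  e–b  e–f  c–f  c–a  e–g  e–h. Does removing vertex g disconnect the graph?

No

Deleting g leaves 1 component (was 1) (its neighbors b, e remain connected to each other), so g is not a cut vertex.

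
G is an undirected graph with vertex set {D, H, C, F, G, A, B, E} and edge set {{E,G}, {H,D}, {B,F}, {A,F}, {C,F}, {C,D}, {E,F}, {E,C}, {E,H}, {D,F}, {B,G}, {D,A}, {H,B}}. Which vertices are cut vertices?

none

Removing C, for instance, still leaves 1 component. No single vertex removal increases the component count — the graph has no articulation points.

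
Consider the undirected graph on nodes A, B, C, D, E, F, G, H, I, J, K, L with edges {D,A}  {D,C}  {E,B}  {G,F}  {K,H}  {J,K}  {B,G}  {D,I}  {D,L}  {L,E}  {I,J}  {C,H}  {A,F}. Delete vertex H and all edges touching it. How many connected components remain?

1

With H gone, the remaining components are: {A, B, C, D, E, F, G, I, J, K, L}.
That is 1 component.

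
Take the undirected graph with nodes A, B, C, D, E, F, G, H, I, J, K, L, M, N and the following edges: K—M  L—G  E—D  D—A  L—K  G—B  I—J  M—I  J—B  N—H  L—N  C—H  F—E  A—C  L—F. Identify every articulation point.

L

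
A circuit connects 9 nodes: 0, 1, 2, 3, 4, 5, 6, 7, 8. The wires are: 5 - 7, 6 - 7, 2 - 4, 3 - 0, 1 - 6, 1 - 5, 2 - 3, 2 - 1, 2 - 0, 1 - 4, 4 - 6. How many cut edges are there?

The edges on the cycle 2-3-0-2 are not bridges since each lies on that cycle.
Every edge lies on some cycle, so there are no bridges.

0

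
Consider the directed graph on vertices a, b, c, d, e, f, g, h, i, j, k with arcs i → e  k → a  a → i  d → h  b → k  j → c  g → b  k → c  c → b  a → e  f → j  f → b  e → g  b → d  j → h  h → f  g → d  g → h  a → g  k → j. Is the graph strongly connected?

From a we can reach every vertex (a, b, c, d, e, f, g, h, i, j, k), and every vertex can reach a (a, b, c, d, e, f, g, h, i, j, k). So the whole graph is one strongly connected component.

Yes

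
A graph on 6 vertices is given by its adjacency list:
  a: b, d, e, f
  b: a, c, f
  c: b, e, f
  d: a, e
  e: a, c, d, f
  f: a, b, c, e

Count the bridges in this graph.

The edges on the cycle a-f-e-d-a are not bridges since each lies on that cycle.
Every edge lies on some cycle, so there are no bridges.

0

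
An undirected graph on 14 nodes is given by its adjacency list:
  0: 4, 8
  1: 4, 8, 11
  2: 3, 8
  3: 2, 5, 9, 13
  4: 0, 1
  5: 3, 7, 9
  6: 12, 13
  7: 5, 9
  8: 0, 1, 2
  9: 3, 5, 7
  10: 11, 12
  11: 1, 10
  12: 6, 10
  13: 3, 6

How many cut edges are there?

0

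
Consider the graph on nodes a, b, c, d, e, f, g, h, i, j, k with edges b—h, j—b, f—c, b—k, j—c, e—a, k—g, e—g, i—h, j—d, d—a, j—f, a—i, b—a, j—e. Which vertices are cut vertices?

j

Removing j increases the component count from 1 to 2, so j is a cut vertex.
By contrast removing k leaves 1 component; it is not a cut vertex. No other vertex is a cut vertex either.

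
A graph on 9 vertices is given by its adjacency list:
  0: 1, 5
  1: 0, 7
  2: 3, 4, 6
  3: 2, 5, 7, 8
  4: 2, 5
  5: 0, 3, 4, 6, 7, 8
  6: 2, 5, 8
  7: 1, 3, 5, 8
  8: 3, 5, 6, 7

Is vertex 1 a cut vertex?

Deleting 1 leaves 1 component (was 1) (its neighbors 0, 7 remain connected to each other), so 1 is not a cut vertex.

No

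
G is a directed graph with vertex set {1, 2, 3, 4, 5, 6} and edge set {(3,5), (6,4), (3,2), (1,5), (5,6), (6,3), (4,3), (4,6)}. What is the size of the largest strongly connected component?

4

{3, 4, 5, 6} are all mutually reachable — one SCC of size 4.
{2} is an SCC by itself.
{1} is an SCC by itself.
The largest has 4 vertices.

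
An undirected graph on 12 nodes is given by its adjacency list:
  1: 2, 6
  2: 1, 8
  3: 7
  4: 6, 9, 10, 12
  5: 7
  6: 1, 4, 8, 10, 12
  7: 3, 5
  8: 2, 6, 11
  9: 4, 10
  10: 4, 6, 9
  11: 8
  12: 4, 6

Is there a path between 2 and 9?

Yes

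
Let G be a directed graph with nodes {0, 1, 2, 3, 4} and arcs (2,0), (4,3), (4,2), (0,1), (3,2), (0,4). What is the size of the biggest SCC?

4

{0, 2, 3, 4} are all mutually reachable — one SCC of size 4.
{1} is an SCC by itself.
The largest has 4 vertices.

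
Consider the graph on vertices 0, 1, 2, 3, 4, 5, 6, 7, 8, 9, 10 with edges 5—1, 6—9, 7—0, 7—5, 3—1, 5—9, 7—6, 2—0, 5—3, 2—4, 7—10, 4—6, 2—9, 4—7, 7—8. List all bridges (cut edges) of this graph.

The edges on the cycle 7-6-9-5-7 are not bridges since each lies on that cycle.
But removing 8—7 disconnects 8 from 7; removing 10—7 disconnects 10 from 7 — these are bridges.

10-7, 7-8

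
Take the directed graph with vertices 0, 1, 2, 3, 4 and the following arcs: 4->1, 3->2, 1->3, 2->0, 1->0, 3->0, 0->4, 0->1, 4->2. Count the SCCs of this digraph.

{0, 1, 2, 3, 4} are all mutually reachable — one SCC of size 5.
That gives 1 strongly connected component.

1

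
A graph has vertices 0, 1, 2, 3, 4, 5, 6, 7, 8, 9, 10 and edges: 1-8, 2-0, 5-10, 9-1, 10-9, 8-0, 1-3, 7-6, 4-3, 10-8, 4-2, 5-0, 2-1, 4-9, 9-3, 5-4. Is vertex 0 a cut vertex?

No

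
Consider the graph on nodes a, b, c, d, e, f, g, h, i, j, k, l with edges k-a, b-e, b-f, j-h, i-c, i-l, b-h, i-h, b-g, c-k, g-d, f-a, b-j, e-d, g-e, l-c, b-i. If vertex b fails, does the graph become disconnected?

Yes

Deleting b raises the number of components from 1 to 2, so b is a cut vertex.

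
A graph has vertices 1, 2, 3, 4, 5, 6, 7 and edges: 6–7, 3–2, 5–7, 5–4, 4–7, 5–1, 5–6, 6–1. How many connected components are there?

Starting from 2 we can reach 2, 3. That is one component of size 2.
Starting from 1 we can reach 1, 4, 5, 6, 7. That is one component of size 5.
Total: 2 components.

2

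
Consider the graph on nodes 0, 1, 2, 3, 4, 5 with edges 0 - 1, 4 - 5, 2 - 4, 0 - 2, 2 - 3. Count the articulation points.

3

Removing 0 increases the component count from 1 to 2, so 0 is a cut vertex.
Removing 2 increases the component count from 1 to 3, so 2 is a cut vertex.
Removing 4 increases the component count from 1 to 2, so 4 is a cut vertex.
By contrast removing 3 leaves 1 component; it is not a cut vertex. No other vertex is a cut vertex either.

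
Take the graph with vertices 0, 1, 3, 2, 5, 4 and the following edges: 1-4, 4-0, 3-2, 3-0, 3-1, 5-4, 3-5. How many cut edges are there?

The edges on the cycle 3-1-4-5-3 are not bridges since each lies on that cycle.
But removing 2-3 disconnects 2 from 3 — this is a bridge.

1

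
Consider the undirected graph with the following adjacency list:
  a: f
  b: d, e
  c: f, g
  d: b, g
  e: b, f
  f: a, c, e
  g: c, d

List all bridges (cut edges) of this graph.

a-f

The edges on the cycle f-c-g-d-b-e-f are not bridges since each lies on that cycle.
But removing f-a disconnects f from a — this is a bridge.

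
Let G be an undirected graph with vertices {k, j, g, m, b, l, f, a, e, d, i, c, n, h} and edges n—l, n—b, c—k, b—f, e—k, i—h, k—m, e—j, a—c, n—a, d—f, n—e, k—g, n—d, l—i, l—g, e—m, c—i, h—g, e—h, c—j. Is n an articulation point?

Yes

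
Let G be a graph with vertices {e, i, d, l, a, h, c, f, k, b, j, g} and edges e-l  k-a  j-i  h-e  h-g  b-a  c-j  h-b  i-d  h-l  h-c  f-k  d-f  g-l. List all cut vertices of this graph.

Removing h increases the component count from 1 to 2, so h is a cut vertex.
By contrast removing e leaves 1 component; it is not a cut vertex. No other vertex is a cut vertex either.

h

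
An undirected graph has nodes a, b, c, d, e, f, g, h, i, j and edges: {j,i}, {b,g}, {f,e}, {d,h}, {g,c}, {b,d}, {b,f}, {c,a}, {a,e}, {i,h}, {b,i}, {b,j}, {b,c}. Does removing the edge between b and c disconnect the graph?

After removing b–c, the path b-g-c still connects them, so the edge is not a bridge.

No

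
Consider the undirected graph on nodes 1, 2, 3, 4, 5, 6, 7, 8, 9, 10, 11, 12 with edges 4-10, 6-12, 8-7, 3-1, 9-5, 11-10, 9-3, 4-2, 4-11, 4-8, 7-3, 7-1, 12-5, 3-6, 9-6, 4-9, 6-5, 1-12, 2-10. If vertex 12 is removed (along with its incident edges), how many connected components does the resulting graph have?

1

With 12 gone, the remaining components are: {1, 2, 3, 4, 5, 6, 7, 8, 9, 10, 11}.
That is 1 component.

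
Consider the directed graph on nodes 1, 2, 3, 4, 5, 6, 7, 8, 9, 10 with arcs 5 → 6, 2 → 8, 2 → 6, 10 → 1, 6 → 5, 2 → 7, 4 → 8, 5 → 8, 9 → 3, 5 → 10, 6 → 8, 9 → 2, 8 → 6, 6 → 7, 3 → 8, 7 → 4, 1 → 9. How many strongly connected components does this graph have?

1

{1, 2, 3, 4, 5, 6, 7, 8, 9, 10} are all mutually reachable — one SCC of size 10.
That gives 1 strongly connected component.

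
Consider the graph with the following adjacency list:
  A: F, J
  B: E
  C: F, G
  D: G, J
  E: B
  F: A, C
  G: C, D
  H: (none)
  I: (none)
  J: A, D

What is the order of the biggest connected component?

6

H is isolated — a component by itself.
I is isolated — a component by itself.
Starting from B we can reach B, E. That is one component of size 2.
Starting from A we can reach A, C, D, F, G, J. That is one component of size 6.
The largest has 6 vertices.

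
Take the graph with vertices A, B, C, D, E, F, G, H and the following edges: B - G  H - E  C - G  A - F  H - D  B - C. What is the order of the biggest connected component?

3

Starting from A we can reach A, F. That is one component of size 2.
Starting from D we can reach D, E, H. That is one component of size 3.
Starting from B we can reach B, C, G. That is one component of size 3.
The largest has 3 vertices.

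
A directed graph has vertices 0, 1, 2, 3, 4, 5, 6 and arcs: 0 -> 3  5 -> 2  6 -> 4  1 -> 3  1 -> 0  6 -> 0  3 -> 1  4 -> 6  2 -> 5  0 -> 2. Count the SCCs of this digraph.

3

{0, 1, 3} are all mutually reachable — one SCC of size 3.
{4, 6} are all mutually reachable — one SCC of size 2.
{2, 5} are all mutually reachable — one SCC of size 2.
That gives 3 strongly connected components.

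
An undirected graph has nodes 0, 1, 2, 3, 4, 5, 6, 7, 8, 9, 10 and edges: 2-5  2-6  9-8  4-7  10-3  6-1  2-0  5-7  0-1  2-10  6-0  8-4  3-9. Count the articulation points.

Removing 2 increases the component count from 1 to 2, so 2 is a cut vertex.
By contrast removing 3 leaves 1 component; it is not a cut vertex. No other vertex is a cut vertex either.

1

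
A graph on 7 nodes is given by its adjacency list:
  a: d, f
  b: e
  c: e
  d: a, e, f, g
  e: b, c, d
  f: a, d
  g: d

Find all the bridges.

b-e, c-e, d-e, d-g

The edges on the cycle d-f-a-d are not bridges since each lies on that cycle.
But removing e-d disconnects e from d; removing c-e disconnects c from e; removing g-d disconnects g from d; removing b-e disconnects b from e — these are bridges.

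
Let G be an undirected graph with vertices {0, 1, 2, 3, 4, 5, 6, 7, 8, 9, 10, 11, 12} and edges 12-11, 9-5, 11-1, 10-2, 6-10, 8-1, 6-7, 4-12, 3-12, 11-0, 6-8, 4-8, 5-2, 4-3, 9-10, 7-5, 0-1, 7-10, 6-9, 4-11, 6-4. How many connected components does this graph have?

Starting from 0 we can reach 0, 1, 2, 3, 4, 5, 6, 7, 8, 9, 10, 11, 12. That is one component of size 13.
Total: 1 component.

1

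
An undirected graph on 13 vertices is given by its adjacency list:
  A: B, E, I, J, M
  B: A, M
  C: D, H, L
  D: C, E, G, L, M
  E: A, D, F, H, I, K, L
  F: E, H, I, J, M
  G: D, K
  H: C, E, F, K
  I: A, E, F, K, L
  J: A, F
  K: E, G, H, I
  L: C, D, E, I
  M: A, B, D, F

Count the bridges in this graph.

0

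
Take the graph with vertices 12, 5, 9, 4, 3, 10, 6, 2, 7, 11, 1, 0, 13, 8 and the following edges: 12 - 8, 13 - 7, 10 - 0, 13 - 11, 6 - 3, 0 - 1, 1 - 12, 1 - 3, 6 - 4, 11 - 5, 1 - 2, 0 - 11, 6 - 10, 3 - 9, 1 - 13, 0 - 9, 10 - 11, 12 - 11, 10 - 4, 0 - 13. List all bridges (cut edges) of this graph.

1-2, 11-5, 12-8, 13-7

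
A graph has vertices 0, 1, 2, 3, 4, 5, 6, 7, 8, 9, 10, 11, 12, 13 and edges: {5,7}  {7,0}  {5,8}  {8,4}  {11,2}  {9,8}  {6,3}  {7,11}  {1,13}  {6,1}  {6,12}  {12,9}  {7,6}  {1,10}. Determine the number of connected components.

1

Starting from 0 we can reach 0, 1, 2, 3, 4, 5, 6, 7, 8, 9, 10, 11, 12, 13. That is one component of size 14.
Total: 1 component.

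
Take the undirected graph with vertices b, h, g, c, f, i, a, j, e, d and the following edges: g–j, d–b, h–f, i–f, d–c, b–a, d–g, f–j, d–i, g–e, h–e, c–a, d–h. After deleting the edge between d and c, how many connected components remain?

1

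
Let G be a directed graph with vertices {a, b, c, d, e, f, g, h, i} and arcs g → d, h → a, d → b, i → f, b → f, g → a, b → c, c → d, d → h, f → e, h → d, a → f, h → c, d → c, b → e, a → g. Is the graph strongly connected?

There is no directed path from d to i, so the graph is not strongly connected.

No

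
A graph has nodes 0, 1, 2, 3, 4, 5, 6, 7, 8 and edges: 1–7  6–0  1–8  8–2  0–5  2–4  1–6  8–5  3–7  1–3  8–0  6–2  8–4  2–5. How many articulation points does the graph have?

Removing 1 increases the component count from 1 to 2, so 1 is a cut vertex.
By contrast removing 4 leaves 1 component; it is not a cut vertex. No other vertex is a cut vertex either.

1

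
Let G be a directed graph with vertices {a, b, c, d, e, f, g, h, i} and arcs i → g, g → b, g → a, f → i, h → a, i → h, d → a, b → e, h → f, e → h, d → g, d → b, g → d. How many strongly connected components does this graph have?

3

{b, d, e, f, g, h, i} are all mutually reachable — one SCC of size 7.
{c} is an SCC by itself.
{a} is an SCC by itself.
That gives 3 strongly connected components.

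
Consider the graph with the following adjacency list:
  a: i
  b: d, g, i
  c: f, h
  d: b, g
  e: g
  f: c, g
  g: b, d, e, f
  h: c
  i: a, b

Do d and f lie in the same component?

Yes

From d we can reach a, b, c, d, e, f, g, h, i, which includes f.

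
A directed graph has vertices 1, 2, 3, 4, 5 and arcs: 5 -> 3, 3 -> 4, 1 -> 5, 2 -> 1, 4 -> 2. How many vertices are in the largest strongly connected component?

5

{1, 2, 3, 4, 5} are all mutually reachable — one SCC of size 5.
The largest has 5 vertices.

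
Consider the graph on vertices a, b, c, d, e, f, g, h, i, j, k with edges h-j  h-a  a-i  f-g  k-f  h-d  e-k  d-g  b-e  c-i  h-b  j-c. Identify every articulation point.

h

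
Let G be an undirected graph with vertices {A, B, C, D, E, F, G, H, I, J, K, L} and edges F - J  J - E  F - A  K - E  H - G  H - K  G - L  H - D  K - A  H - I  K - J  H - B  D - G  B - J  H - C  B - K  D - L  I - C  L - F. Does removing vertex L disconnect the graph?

No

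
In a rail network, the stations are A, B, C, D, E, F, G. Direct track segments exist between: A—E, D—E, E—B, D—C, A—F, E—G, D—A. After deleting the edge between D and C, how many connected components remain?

2

Before removal there is 1 component.
D—C is a bridge — removing it separates D's side from C's side.
After removal: 2 components.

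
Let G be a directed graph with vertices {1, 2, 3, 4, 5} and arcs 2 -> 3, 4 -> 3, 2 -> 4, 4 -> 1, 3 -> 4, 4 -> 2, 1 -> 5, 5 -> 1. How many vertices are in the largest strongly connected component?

3

{2, 3, 4} are all mutually reachable — one SCC of size 3.
{1, 5} are all mutually reachable — one SCC of size 2.
The largest has 3 vertices.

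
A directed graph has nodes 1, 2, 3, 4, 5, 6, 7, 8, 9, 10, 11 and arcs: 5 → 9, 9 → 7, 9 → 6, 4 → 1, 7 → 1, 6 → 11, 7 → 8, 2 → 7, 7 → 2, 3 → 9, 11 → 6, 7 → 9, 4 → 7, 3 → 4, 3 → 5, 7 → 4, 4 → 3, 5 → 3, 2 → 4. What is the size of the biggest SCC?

{2, 3, 4, 5, 7, 9} are all mutually reachable — one SCC of size 6.
{6, 11} are all mutually reachable — one SCC of size 2.
{10} is an SCC by itself.
{1} is an SCC by itself.
{8} is an SCC by itself.
The largest has 6 vertices.

6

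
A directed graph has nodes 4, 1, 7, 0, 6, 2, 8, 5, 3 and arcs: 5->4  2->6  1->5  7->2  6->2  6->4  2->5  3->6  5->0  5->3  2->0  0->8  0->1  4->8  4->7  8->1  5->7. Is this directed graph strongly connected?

Yes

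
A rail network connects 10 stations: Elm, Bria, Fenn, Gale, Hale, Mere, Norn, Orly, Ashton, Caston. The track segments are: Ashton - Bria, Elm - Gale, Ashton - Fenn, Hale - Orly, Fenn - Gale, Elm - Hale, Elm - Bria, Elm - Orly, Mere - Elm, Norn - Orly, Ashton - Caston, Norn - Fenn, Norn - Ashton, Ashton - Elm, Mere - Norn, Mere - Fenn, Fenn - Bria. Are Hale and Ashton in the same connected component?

Yes

From Hale we can reach Elm, Bria, Fenn, Gale, Hale, Mere, Norn, Orly, Ashton, Caston, which includes Ashton.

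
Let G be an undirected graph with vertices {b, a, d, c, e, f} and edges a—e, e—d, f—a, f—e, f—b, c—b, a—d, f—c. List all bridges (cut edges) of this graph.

none

The edges on the cycle f-c-b-f are not bridges since each lies on that cycle.
Every edge lies on some cycle, so there are no bridges.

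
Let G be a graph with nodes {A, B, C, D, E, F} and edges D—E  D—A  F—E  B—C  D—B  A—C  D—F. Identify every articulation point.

D

Removing D increases the component count from 1 to 2, so D is a cut vertex.
By contrast removing E leaves 1 component; it is not a cut vertex. No other vertex is a cut vertex either.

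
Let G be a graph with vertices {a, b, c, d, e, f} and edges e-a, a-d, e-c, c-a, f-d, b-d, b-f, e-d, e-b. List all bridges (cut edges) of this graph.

The edges on the cycle e-b-f-d-e are not bridges since each lies on that cycle.
Every edge lies on some cycle, so there are no bridges.

none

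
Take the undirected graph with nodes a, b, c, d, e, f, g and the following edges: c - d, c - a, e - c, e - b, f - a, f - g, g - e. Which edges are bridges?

The edges on the cycle f-g-e-c-a-f are not bridges since each lies on that cycle.
But removing c - d disconnects c from d; removing e - b disconnects e from b — these are bridges.

b-e, c-d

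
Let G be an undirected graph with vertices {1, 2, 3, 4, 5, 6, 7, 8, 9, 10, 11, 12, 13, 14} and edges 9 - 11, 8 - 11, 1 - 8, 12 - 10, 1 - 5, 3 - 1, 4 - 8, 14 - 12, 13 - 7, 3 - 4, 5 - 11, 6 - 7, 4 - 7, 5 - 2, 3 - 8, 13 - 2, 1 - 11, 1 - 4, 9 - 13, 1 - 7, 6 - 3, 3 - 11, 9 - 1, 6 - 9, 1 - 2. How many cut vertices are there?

Removing 12 increases the component count from 2 to 3, so 12 is a cut vertex.
By contrast removing 5 leaves 2 components; it is not a cut vertex. No other vertex is a cut vertex either.

1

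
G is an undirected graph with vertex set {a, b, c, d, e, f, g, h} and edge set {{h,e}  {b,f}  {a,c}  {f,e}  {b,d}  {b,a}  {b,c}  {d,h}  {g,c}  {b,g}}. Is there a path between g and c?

From g we can reach a, b, c, d, e, f, g, h, which includes c.

Yes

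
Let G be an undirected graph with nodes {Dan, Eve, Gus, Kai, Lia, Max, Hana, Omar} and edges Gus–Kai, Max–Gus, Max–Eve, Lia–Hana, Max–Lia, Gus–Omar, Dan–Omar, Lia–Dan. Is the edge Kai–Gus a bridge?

Removing Kai–Gus leaves no path between Kai and Gus: the component count goes from 1 to 2. So it is a bridge.

Yes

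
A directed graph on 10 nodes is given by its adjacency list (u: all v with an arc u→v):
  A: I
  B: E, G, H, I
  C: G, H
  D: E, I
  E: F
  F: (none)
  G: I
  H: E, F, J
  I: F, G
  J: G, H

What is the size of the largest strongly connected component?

2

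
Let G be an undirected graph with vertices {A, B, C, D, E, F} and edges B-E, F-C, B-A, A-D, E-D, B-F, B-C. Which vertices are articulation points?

B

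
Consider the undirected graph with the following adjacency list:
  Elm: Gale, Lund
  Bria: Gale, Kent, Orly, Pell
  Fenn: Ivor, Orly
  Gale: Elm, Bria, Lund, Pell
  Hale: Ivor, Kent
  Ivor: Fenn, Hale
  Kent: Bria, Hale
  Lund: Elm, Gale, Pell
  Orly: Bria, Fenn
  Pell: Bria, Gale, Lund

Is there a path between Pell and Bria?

From Pell we can reach Elm, Bria, Fenn, Gale, Hale, Ivor, Kent, Lund, Orly, Pell, which includes Bria.

Yes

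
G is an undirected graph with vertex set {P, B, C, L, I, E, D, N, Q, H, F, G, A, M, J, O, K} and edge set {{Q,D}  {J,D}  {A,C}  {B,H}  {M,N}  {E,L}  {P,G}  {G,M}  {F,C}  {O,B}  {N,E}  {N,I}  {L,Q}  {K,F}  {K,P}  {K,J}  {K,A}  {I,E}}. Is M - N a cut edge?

No

After removing M - N, the path M-G-P-K-J-D-Q-L-E-N still connects them, so the edge is not a bridge.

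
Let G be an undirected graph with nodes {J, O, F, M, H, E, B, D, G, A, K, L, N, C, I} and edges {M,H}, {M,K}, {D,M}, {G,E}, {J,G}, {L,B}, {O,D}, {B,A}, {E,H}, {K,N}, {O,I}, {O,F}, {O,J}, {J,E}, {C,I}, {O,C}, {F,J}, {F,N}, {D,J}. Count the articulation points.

2

Removing B increases the component count from 2 to 3, so B is a cut vertex.
Removing O increases the component count from 2 to 3, so O is a cut vertex.
By contrast removing G leaves 2 components; it is not a cut vertex. No other vertex is a cut vertex either.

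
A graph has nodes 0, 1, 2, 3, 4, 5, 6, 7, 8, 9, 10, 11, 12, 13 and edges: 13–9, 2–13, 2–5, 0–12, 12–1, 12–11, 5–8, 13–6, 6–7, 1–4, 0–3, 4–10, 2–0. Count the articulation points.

8

Removing 0 increases the component count from 1 to 3, so 0 is a cut vertex.
Removing 1 increases the component count from 1 to 2, so 1 is a cut vertex.
Removing 2 increases the component count from 1 to 3, so 2 is a cut vertex.
Likewise 4, 5, 6, 12, 13 are cut vertices.
By contrast removing 9 leaves 1 component; it is not a cut vertex. No other vertex is a cut vertex either.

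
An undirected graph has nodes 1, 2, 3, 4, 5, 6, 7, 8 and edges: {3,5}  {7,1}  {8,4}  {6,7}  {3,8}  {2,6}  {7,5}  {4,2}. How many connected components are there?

1

Starting from 1 we can reach 1, 2, 3, 4, 5, 6, 7, 8. That is one component of size 8.
Total: 1 component.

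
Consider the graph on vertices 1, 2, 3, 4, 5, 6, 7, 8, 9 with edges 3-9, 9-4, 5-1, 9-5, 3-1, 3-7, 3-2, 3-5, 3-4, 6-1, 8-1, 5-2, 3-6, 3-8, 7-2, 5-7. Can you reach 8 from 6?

From 6 we can reach 1, 2, 3, 4, 5, 6, 7, 8, 9, which includes 8.

Yes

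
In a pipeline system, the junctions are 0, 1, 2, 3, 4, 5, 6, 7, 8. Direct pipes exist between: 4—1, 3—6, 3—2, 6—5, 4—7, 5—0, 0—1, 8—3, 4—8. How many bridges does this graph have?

2

The edges on the cycle 4-8-3-6-5-0-1-4 are not bridges since each lies on that cycle.
But removing 3—2 disconnects 3 from 2; removing 4—7 disconnects 4 from 7 — these are bridges.
That makes 2 bridges.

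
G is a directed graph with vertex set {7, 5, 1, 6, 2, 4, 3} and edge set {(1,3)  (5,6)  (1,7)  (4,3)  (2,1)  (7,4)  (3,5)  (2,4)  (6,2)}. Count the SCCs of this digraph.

1

{1, 2, 3, 4, 5, 6, 7} are all mutually reachable — one SCC of size 7.
That gives 1 strongly connected component.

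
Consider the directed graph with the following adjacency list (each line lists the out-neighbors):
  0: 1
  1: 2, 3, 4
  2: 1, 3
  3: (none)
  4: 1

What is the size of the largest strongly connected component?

{1, 2, 4} are all mutually reachable — one SCC of size 3.
{3} is an SCC by itself.
{0} is an SCC by itself.
The largest has 3 vertices.

3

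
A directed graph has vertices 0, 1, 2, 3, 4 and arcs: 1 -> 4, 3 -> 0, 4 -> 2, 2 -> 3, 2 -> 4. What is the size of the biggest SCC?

{2, 4} are all mutually reachable — one SCC of size 2.
{1} is an SCC by itself.
{3} is an SCC by itself.
{0} is an SCC by itself.
The largest has 2 vertices.

2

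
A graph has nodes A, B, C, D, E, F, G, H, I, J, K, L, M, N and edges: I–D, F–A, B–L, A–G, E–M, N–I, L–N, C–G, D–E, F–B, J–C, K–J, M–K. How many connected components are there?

2

H is isolated — a component by itself.
Starting from A we can reach A, B, C, D, E, F, G, I, J, K, L, M, N. That is one component of size 13.
Total: 2 components.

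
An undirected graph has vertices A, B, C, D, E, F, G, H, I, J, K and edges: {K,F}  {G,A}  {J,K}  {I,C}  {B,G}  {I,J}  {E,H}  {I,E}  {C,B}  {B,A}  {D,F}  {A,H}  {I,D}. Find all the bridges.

none

The edges on the cycle I-J-K-F-D-I are not bridges since each lies on that cycle.
Every edge lies on some cycle, so there are no bridges.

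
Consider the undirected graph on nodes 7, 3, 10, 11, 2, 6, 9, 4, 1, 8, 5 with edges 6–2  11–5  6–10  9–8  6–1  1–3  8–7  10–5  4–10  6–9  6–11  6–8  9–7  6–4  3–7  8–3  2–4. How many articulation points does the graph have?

1

Removing 6 increases the component count from 1 to 2, so 6 is a cut vertex.
By contrast removing 9 leaves 1 component; it is not a cut vertex. No other vertex is a cut vertex either.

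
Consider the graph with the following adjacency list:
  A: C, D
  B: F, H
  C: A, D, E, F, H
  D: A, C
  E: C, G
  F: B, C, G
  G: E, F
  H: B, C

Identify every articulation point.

Removing C increases the component count from 1 to 2, so C is a cut vertex.
By contrast removing F leaves 1 component; it is not a cut vertex. No other vertex is a cut vertex either.

C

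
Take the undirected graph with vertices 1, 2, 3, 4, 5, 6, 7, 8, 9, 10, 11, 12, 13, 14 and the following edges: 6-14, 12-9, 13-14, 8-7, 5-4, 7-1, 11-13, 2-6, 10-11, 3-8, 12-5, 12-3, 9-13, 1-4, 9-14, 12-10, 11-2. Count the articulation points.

Removing 12 increases the component count from 1 to 2, so 12 is a cut vertex.
By contrast removing 4 leaves 1 component; it is not a cut vertex. No other vertex is a cut vertex either.

1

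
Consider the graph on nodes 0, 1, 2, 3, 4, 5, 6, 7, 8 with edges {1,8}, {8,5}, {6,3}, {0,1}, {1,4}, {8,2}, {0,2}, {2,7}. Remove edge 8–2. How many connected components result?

2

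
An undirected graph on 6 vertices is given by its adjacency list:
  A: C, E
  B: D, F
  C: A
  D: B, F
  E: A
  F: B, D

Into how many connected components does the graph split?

Starting from A we can reach A, C, E. That is one component of size 3.
Starting from B we can reach B, D, F. That is one component of size 3.
Total: 2 components.

2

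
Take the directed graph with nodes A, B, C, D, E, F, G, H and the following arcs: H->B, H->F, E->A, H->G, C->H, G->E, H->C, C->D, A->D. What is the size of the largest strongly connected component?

2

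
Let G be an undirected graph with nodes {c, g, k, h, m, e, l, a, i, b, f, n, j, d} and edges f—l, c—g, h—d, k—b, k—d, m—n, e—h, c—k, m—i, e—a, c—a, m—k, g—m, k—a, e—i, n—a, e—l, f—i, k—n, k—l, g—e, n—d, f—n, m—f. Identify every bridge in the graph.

The edges on the cycle m-k-a-n-f-m are not bridges since each lies on that cycle.
But removing k—b disconnects k from b — this is a bridge.

b-k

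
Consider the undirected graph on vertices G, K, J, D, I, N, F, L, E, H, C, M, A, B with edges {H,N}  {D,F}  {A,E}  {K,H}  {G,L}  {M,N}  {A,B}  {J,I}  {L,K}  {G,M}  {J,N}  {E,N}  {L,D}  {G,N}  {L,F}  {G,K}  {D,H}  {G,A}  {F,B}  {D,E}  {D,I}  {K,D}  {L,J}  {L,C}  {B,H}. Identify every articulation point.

Removing L increases the component count from 1 to 2, so L is a cut vertex.
By contrast removing H leaves 1 component; it is not a cut vertex. No other vertex is a cut vertex either.

L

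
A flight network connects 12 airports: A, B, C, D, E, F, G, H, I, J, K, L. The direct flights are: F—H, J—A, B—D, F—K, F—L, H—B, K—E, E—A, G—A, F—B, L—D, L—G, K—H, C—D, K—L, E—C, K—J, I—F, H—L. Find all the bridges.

The edges on the cycle K-H-L-G-A-J-K are not bridges since each lies on that cycle.
But removing F—I disconnects F from I — this is a bridge.

F-I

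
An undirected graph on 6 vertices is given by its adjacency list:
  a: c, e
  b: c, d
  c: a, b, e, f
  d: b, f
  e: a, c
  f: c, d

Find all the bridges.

The edges on the cycle c-e-a-c are not bridges since each lies on that cycle.
Every edge lies on some cycle, so there are no bridges.

none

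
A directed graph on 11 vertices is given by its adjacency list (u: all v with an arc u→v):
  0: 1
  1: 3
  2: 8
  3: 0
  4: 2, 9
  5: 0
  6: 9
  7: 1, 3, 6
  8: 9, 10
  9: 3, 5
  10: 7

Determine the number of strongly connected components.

9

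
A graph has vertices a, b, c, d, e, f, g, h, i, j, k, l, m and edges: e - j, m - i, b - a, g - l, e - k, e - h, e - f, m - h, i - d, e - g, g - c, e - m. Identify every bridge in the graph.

a-b, c-g, d-i, e-f, e-g, e-j, e-k, g-l, i-m

The edges on the cycle e-m-h-e are not bridges since each lies on that cycle.
But removing j - e disconnects j from e; removing l - g disconnects l from g; removing e - g disconnects e from g; removing k - e disconnects k from e — these are bridges.
In total 9 edges are bridges.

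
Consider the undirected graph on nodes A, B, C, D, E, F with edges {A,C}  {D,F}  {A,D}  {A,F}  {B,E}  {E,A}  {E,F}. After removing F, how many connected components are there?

With F gone, the remaining components are: {A, B, C, D, E}.
That is 1 component.

1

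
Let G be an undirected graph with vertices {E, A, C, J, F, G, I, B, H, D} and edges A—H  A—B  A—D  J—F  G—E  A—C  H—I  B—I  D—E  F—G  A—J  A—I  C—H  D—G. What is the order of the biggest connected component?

10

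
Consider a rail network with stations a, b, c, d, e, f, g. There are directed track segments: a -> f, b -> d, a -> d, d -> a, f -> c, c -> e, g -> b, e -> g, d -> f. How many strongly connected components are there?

1

{a, b, c, d, e, f, g} are all mutually reachable — one SCC of size 7.
That gives 1 strongly connected component.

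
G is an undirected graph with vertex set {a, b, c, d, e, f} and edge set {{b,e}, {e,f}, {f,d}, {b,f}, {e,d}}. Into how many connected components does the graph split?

3

a is isolated — a component by itself.
c is isolated — a component by itself.
Starting from b we can reach b, d, e, f. That is one component of size 4.
Total: 3 components.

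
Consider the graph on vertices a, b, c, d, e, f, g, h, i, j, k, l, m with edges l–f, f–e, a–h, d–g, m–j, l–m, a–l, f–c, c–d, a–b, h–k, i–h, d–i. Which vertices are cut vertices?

Removing a increases the component count from 1 to 2, so a is a cut vertex.
Removing d increases the component count from 1 to 2, so d is a cut vertex.
Removing f increases the component count from 1 to 2, so f is a cut vertex.
Likewise h, l, m are cut vertices.
By contrast removing g leaves 1 component; it is not a cut vertex. No other vertex is a cut vertex either.

a, d, f, h, l, m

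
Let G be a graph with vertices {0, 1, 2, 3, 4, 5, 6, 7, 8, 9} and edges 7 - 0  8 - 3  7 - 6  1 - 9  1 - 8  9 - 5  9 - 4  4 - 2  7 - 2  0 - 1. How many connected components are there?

1

Starting from 0 we can reach 0, 1, 2, 3, 4, 5, 6, 7, 8, 9. That is one component of size 10.
Total: 1 component.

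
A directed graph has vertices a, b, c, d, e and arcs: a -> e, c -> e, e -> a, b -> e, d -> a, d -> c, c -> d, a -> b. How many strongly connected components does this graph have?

{a, b, e} are all mutually reachable — one SCC of size 3.
{c, d} are all mutually reachable — one SCC of size 2.
That gives 2 strongly connected components.

2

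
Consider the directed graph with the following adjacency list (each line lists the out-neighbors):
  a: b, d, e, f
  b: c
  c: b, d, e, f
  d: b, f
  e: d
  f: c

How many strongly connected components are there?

2

{b, c, d, e, f} are all mutually reachable — one SCC of size 5.
{a} is an SCC by itself.
That gives 2 strongly connected components.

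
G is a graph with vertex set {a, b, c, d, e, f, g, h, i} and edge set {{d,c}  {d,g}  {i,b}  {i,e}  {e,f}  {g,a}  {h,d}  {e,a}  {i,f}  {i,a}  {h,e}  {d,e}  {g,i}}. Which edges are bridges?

The edges on the cycle g-i-e-a-g are not bridges since each lies on that cycle.
But removing c - d disconnects c from d; removing i - b disconnects i from b — these are bridges.

b-i, c-d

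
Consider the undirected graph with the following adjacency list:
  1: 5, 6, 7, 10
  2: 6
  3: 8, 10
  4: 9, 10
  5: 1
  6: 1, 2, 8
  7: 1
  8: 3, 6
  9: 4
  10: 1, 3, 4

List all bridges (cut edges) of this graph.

The edges on the cycle 3-10-1-6-8-3 are not bridges since each lies on that cycle.
But removing 5-1 disconnects 5 from 1; removing 4-10 disconnects 4 from 10; removing 4-9 disconnects 4 from 9; removing 7-1 disconnects 7 from 1 — these are bridges.
In total 5 edges are bridges.

1-5, 1-7, 10-4, 2-6, 4-9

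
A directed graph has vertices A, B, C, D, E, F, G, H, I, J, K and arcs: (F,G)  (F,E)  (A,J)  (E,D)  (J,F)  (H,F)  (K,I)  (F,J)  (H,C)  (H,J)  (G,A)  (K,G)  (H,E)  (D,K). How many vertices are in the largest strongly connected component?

7

{A, D, E, F, G, J, K} are all mutually reachable — one SCC of size 7.
{B} is an SCC by itself.
{I} is an SCC by itself.
{C} is an SCC by itself.
{H} is an SCC by itself.
The largest has 7 vertices.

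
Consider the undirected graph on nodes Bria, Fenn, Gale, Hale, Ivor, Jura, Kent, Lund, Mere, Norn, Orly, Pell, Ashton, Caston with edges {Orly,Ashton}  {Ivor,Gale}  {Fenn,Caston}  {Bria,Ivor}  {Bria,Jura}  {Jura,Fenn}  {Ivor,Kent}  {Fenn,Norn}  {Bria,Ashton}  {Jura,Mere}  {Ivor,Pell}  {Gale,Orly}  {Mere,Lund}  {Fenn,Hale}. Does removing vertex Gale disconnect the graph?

Deleting Gale leaves 1 component (was 1) (its neighbors Ivor, Orly remain connected to each other), so Gale is not a cut vertex.

No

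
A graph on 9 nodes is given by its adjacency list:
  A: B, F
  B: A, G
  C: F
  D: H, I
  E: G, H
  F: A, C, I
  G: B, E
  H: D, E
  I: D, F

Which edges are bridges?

The edges on the cycle D-I-F-A-B-G-E-H-D are not bridges since each lies on that cycle.
But removing C-F disconnects C from F — this is a bridge.

C-F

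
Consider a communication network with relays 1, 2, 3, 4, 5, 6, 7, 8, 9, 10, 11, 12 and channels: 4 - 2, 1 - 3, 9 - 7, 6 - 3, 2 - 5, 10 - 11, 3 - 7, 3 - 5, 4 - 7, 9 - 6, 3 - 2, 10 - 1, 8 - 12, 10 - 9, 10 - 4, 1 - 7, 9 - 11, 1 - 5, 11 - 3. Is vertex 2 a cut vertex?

Deleting 2 leaves 2 components (was 2), so 2 is not a cut vertex.

No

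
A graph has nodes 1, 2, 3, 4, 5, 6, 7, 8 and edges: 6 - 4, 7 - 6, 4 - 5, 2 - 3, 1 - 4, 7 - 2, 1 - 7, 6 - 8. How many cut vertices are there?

4

Removing 2 increases the component count from 1 to 2, so 2 is a cut vertex.
Removing 4 increases the component count from 1 to 2, so 4 is a cut vertex.
Removing 6 increases the component count from 1 to 2, so 6 is a cut vertex.
Likewise 7 is a cut vertex.
By contrast removing 3 leaves 1 component; it is not a cut vertex. No other vertex is a cut vertex either.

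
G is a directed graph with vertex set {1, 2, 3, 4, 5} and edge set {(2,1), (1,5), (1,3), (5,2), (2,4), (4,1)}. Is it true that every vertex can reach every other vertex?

No

There is no directed path from 3 to 1, so the graph is not strongly connected.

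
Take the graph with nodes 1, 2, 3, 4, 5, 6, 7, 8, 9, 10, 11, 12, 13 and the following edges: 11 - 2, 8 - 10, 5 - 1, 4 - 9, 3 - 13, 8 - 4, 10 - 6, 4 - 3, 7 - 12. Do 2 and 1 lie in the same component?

No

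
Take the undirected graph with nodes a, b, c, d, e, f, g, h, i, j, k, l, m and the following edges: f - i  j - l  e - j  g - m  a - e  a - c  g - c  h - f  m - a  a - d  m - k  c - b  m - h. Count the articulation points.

Removing a increases the component count from 1 to 3, so a is a cut vertex.
Removing c increases the component count from 1 to 2, so c is a cut vertex.
Removing e increases the component count from 1 to 2, so e is a cut vertex.
Likewise f, h, j, m are cut vertices.
By contrast removing i leaves 1 component; it is not a cut vertex. No other vertex is a cut vertex either.

7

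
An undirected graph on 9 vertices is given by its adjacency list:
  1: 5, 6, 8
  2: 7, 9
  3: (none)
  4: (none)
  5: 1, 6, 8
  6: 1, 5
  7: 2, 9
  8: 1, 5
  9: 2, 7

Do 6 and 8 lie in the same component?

Yes

From 6 we can reach 1, 5, 6, 8, which includes 8.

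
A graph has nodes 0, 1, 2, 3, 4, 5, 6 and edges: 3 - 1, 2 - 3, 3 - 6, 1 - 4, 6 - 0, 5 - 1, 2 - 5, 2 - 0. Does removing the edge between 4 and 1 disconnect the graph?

Yes

Removing 4 - 1 leaves no path between 4 and 1: the component count goes from 1 to 2. So it is a bridge.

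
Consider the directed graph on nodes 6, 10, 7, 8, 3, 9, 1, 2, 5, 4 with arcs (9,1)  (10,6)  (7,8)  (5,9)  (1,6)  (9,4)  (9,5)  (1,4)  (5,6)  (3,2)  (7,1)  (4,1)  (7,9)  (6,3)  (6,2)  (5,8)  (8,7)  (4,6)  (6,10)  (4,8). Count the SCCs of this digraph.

{1, 4, 5, 7, 8, 9} are all mutually reachable — one SCC of size 6.
{6, 10} are all mutually reachable — one SCC of size 2.
{3} is an SCC by itself.
{2} is an SCC by itself.
That gives 4 strongly connected components.

4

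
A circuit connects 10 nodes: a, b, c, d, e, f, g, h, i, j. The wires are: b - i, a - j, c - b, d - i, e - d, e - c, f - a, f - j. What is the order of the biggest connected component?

g is isolated — a component by itself.
h is isolated — a component by itself.
Starting from a we can reach a, f, j. That is one component of size 3.
Starting from b we can reach b, c, d, e, i. That is one component of size 5.
The largest has 5 vertices.

5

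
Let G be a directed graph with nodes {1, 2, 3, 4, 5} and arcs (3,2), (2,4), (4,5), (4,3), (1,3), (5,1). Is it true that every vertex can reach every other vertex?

Yes

From 4 we can reach every vertex (1, 2, 3, 4, 5), and every vertex can reach 4 (1, 2, 3, 4, 5). So the whole graph is one strongly connected component.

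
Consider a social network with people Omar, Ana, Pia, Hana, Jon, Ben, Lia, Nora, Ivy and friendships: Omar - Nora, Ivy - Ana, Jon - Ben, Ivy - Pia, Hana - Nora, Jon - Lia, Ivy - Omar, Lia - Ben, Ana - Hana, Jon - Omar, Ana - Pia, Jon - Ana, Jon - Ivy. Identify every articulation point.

Removing Jon increases the component count from 1 to 2, so Jon is a cut vertex.
By contrast removing Ivy leaves 1 component; it is not a cut vertex. No other vertex is a cut vertex either.

Jon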